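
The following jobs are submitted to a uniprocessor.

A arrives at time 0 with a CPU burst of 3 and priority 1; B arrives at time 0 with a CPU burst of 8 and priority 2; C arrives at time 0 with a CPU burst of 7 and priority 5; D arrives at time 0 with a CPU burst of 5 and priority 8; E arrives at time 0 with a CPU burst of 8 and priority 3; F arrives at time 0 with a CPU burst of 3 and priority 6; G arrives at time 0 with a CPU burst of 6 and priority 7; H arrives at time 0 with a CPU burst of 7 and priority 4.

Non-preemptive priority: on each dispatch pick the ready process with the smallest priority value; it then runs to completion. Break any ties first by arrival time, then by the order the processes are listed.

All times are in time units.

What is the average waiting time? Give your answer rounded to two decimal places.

21.25

Schedule: | A 0-3 | B 3-11 | E 11-19 | H 19-26 | C 26-33 | F 33-36 | G 36-42 | D 42-47 |
Completion: A=3  B=11  C=33  D=47  E=19  F=36  G=42  H=26
Turnaround (C−A): A=3  B=11  C=33  D=47  E=19  F=36  G=42  H=26
Waiting times: A=0, B=3, C=26, D=42, E=11, F=33, G=36, H=19
Average waiting = (0+3+26+42+11+33+36+19) / 8 = 170/8 = 21.25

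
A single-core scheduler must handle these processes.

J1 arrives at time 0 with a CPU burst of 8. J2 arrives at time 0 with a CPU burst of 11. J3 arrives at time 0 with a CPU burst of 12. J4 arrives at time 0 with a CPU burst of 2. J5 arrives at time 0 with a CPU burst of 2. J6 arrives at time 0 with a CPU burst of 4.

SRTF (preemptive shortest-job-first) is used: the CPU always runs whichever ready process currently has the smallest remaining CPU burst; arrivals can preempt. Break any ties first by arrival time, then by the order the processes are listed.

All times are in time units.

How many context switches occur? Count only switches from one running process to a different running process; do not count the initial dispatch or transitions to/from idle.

5

Timeline: | J4 0-2 | J5 2-4 | J6 4-8 | J1 8-16 | J2 16-27 | J3 27-39 |
Completion: J1=16  J2=27  J3=39  J4=2  J5=4  J6=8
Turnaround (C−A): J1=16  J2=27  J3=39  J4=2  J5=4  J6=8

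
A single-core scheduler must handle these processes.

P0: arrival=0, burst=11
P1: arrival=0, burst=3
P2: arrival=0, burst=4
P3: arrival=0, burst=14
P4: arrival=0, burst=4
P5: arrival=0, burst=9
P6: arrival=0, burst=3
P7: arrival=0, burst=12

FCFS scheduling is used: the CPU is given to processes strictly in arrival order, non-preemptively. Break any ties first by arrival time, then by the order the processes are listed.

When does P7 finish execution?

Timeline: | P0 0-11 | P1 11-14 | P2 14-18 | P3 18-32 | P4 32-36 | P5 36-45 | P6 45-48 | P7 48-60 |
Completion: P0=11  P1=14  P2=18  P3=32  P4=36  P5=45  P6=48  P7=60

60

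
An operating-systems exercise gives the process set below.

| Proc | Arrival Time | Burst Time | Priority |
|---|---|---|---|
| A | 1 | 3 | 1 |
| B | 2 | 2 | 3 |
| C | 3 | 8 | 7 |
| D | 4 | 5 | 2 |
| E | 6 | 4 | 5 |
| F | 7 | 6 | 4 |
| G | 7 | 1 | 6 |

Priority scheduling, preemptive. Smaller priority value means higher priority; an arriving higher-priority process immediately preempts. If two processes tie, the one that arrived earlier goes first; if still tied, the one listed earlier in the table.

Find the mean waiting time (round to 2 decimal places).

7.86

Schedule: | idle 0-1 | A 1-4 | D 4-9 | B 9-11 | F 11-17 | E 17-21 | G 21-22 | C 22-30 |
Completion: A=4  B=11  C=30  D=9  E=21  F=17  G=22
Turnaround (C−A): A=3  B=9  C=27  D=5  E=15  F=10  G=15
Waiting times: A=0, B=7, C=19, D=0, E=11, F=4, G=14
Average waiting = (0+7+19+0+11+4+14) / 7 = 55/7 = 7.86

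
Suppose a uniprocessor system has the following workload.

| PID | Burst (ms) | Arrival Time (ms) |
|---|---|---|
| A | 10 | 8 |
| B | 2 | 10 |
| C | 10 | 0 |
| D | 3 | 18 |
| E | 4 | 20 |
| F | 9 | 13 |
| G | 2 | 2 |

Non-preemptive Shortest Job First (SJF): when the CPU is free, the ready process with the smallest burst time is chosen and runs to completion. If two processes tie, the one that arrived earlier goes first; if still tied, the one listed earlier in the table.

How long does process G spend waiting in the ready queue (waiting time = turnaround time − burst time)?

Timeline: | C 0-10 | G 10-12 | B 12-14 | F 14-23 | D 23-26 | E 26-30 | A 30-40 |
Completion: A=40  B=14  C=10  D=26  E=30  F=23  G=12
Turnaround (C−A): A=32  B=4  C=10  D=8  E=10  F=10  G=10
Waiting(G) = turnaround − burst = 10 − 2 = 8

8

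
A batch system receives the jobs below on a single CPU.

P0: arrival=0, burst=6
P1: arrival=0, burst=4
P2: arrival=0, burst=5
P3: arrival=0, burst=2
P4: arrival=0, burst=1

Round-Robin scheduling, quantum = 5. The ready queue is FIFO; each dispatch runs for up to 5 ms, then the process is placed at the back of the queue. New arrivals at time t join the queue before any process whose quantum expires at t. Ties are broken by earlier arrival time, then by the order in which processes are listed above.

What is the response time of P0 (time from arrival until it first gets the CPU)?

Schedule: | P0 0-5 | P1 5-9 | P2 9-14 | P3 14-16 | P4 16-17 | P0 17-18 |
Completion: P0=18  P1=9  P2=14  P3=16  P4=17
Response(P0) = first start − arrival = 0 − 0 = 0

0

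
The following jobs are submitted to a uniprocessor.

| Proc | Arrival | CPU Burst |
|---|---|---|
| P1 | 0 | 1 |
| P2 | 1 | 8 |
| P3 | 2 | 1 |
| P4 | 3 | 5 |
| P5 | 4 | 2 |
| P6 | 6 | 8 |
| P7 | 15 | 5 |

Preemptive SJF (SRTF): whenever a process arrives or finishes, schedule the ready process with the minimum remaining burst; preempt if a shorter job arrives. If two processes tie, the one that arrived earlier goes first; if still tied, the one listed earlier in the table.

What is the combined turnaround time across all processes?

58

Gantt: | P1 0-1 | P2 1-2 | P3 2-3 | P4 3-4 | P5 4-6 | P4 6-10 | P2 10-17 | P7 17-22 | P6 22-30 |
Completion: P1=1  P2=17  P3=3  P4=10  P5=6  P6=30  P7=22
Turnaround (C−A): P1=1  P2=16  P3=1  P4=7  P5=2  P6=24  P7=7
Turnaround = completion − arrival: P1=1, P2=16, P3=1, P4=7, P5=2, P6=24, P7=7
Total turnaround = 1 + 16 + 1 + 7 + 2 + 24 + 7 = 58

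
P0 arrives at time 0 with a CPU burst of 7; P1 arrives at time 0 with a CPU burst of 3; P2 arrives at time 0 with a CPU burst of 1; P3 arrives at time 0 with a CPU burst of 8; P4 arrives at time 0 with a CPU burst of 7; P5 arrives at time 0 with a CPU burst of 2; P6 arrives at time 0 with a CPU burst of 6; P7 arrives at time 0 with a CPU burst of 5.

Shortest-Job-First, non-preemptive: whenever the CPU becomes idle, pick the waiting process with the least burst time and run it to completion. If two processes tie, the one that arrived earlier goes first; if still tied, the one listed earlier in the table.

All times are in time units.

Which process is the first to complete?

Gantt: | P2 0-1 | P5 1-3 | P1 3-6 | P7 6-11 | P6 11-17 | P0 17-24 | P4 24-31 | P3 31-39 |
Completion: P0=24  P1=6  P2=1  P3=39  P4=31  P5=3  P6=17  P7=11
Turnaround (C−A): P0=24  P1=6  P2=1  P3=39  P4=31  P5=3  P6=17  P7=11
Finish order: P2 → P5 → P1 → P7 → P6 → P0 → P4 → P3

P2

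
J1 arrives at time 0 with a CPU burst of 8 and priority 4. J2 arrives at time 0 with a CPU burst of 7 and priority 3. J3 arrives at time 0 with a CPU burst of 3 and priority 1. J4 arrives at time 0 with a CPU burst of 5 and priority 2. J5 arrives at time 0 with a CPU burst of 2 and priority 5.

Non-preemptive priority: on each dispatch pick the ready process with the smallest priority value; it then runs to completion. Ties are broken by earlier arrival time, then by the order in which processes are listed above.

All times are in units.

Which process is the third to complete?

Timeline: | J3 0-3 | J4 3-8 | J2 8-15 | J1 15-23 | J5 23-25 |
Completion: J1=23  J2=15  J3=3  J4=8  J5=25
Turnaround (C−A): J1=23  J2=15  J3=3  J4=8  J5=25
Finish order: J3 → J4 → J2 → J1 → J5

J2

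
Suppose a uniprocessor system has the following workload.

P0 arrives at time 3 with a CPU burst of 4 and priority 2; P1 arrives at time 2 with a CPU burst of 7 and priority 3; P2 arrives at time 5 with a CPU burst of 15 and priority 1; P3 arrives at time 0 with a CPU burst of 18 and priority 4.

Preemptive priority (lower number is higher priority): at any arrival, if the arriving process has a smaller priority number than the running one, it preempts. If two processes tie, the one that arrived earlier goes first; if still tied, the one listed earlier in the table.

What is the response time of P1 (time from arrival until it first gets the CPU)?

Gantt: | P3 0-2 | P1 2-3 | P0 3-5 | P2 5-20 | P0 20-22 | P1 22-28 | P3 28-44 |
Completion: P0=22  P1=28  P2=20  P3=44
Turnaround (C−A): P0=19  P1=26  P2=15  P3=44
Response(P1) = first start − arrival = 2 − 2 = 0

0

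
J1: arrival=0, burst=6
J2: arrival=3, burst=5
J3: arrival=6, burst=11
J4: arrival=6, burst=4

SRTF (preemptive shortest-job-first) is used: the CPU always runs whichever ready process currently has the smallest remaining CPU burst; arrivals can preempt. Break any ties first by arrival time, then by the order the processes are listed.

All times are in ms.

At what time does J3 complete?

26

Timeline: | J1 0-6 | J4 6-10 | J2 10-15 | J3 15-26 |
Completion: J1=6  J2=15  J3=26  J4=10
Turnaround (C−A): J1=6  J2=12  J3=20  J4=4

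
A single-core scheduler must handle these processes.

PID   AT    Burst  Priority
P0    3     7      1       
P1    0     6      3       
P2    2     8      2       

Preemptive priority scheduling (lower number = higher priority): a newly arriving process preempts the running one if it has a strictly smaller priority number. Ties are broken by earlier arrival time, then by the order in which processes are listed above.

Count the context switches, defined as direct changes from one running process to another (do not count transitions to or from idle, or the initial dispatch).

Timeline: | P1 0-2 | P2 2-3 | P0 3-10 | P2 10-17 | P1 17-21 |
Completion: P0=10  P1=21  P2=17

4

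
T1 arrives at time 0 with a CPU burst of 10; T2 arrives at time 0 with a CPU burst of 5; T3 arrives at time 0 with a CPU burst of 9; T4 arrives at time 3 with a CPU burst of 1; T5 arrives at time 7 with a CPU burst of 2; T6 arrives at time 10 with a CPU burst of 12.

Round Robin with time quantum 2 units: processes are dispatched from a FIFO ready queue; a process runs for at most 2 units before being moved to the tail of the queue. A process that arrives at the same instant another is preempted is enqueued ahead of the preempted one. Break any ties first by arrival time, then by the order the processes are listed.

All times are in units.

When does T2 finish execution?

20

Gantt: | T1 0-2 | T2 2-4 | T3 4-6 | T1 6-8 | T4 8-9 | T2 9-11 | T3 11-13 | T5 13-15 | T1 15-17 | T6 17-19 | T2 19-20 | T3 20-22 | T1 22-24 | T6 24-26 | T3 26-28 | T1 28-30 | T6 30-32 | T3 32-33 | T6 33-39 |
Completion: T1=30  T2=20  T3=33  T4=9  T5=15  T6=39
Turnaround (C−A): T1=30  T2=20  T3=33  T4=6  T5=8  T6=29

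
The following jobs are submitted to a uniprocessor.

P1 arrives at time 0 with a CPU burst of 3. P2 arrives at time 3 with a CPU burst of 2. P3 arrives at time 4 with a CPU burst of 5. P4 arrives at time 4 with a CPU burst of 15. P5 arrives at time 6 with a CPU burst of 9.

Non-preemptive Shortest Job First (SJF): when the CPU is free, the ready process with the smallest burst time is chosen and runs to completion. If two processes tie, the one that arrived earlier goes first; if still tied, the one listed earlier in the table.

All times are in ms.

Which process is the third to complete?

P3

Timeline: | P1 0-3 | P2 3-5 | P3 5-10 | P5 10-19 | P4 19-34 |
Completion: P1=3  P2=5  P3=10  P4=34  P5=19
Turnaround (C−A): P1=3  P2=2  P3=6  P4=30  P5=13
Finish order: P1 → P2 → P3 → P5 → P4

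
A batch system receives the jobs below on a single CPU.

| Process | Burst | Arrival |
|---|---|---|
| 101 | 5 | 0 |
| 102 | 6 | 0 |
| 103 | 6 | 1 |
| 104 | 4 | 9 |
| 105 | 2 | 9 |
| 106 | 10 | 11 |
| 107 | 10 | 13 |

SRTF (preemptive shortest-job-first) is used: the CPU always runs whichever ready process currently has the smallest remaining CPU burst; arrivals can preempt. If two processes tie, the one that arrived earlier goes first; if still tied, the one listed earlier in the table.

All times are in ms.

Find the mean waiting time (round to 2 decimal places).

Timeline: | 101 0-5 | 102 5-11 | 105 11-13 | 104 13-17 | 103 17-23 | 106 23-33 | 107 33-43 |
Completion: 101=5  102=11  103=23  104=17  105=13  106=33  107=43
Turnaround (C−A): 101=5  102=11  103=22  104=8  105=4  106=22  107=30
Waiting times: 101=0, 102=5, 103=16, 104=4, 105=2, 106=12, 107=20
Average waiting = (0+5+16+4+2+12+20) / 7 = 59/7 = 8.43

8.43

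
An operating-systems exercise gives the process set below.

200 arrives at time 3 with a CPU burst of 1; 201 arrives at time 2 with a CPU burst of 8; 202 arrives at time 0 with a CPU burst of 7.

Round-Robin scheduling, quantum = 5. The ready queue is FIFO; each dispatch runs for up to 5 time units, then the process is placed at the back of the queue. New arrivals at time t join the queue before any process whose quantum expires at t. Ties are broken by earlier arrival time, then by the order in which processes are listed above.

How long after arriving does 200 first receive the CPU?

7

Schedule: | 202 0-5 | 201 5-10 | 200 10-11 | 202 11-13 | 201 13-16 |
Completion: 200=11  201=16  202=13
Turnaround (C−A): 200=8  201=14  202=13
Response(200) = first start − arrival = 10 − 3 = 7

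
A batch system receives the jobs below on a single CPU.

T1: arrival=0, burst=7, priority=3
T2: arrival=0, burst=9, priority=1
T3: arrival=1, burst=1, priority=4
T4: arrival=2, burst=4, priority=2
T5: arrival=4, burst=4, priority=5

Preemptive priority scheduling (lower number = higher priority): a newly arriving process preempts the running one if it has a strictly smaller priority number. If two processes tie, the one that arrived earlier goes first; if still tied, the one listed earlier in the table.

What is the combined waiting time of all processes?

Gantt: | T2 0-9 | T4 9-13 | T1 13-20 | T3 20-21 | T5 21-25 |
Completion: T1=20  T2=9  T3=21  T4=13  T5=25
Turnaround (C−A): T1=20  T2=9  T3=20  T4=11  T5=21
Waiting = turnaround − burst: T1=13, T2=0, T3=19, T4=7, T5=17
Total waiting = 13 + 0 + 19 + 7 + 17 = 56

56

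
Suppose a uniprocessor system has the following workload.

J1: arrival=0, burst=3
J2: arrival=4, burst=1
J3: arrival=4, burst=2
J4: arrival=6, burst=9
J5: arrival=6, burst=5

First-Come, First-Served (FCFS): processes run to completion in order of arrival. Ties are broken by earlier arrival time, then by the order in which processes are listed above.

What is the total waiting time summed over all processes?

Gantt: | J1 0-3 | idle 3-4 | J2 4-5 | J3 5-7 | J4 7-16 | J5 16-21 |
Completion: J1=3  J2=5  J3=7  J4=16  J5=21
Turnaround (C−A): J1=3  J2=1  J3=3  J4=10  J5=15
Waiting = turnaround − burst: J1=0, J2=0, J3=1, J4=1, J5=10
Total waiting = 0 + 0 + 1 + 1 + 10 = 12

12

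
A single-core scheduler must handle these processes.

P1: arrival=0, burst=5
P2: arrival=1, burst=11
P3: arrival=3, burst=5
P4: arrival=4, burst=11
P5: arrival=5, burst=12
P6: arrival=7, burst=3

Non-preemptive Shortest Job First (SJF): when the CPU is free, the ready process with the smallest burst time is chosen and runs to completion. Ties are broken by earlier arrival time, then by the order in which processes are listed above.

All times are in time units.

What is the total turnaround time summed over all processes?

Gantt: | P1 0-5 | P3 5-10 | P6 10-13 | P2 13-24 | P4 24-35 | P5 35-47 |
Completion: P1=5  P2=24  P3=10  P4=35  P5=47  P6=13
Turnaround = completion − arrival: P1=5, P2=23, P3=7, P4=31, P5=42, P6=6
Total turnaround = 5 + 23 + 7 + 31 + 42 + 6 = 114

114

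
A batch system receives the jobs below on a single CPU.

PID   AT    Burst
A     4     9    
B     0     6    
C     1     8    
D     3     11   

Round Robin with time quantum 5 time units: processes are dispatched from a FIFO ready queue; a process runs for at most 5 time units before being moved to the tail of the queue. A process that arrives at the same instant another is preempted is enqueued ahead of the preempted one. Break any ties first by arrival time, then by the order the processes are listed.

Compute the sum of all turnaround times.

104

Schedule: | B 0-5 | C 5-10 | D 10-15 | A 15-20 | B 20-21 | C 21-24 | D 24-29 | A 29-33 | D 33-34 |
Completion: A=33  B=21  C=24  D=34
Turnaround = completion − arrival: A=29, B=21, C=23, D=31
Total turnaround = 29 + 21 + 23 + 31 = 104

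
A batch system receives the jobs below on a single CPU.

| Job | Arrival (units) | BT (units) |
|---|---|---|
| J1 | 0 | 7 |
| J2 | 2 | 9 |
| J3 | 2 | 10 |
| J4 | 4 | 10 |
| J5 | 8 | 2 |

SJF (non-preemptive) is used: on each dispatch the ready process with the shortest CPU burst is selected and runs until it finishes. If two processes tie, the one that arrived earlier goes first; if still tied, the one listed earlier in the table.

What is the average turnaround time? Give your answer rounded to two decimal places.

18.20

Timeline: | J1 0-7 | J2 7-16 | J5 16-18 | J3 18-28 | J4 28-38 |
Completion: J1=7  J2=16  J3=28  J4=38  J5=18
Turnaround times: J1=7, J2=14, J3=26, J4=34, J5=10
Average turnaround = (7+14+26+34+10) / 5 = 91/5 = 18.20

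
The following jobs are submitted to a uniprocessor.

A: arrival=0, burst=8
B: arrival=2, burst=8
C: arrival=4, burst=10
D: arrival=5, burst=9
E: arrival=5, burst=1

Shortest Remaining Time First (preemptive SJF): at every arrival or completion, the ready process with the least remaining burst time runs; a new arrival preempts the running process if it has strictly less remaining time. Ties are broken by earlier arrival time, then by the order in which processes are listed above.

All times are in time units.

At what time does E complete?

6

Timeline: | A 0-5 | E 5-6 | A 6-9 | B 9-17 | D 17-26 | C 26-36 |
Completion: A=9  B=17  C=36  D=26  E=6
Turnaround (C−A): A=9  B=15  C=32  D=21  E=1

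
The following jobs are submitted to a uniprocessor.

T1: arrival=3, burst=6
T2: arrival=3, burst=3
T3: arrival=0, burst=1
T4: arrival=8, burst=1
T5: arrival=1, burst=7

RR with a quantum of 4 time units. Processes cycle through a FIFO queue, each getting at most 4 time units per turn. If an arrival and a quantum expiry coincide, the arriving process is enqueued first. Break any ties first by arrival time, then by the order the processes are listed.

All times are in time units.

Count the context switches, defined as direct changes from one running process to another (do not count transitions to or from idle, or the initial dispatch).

Timeline: | T3 0-1 | T5 1-5 | T1 5-9 | T2 9-12 | T5 12-15 | T4 15-16 | T1 16-18 |
Completion: T1=18  T2=12  T3=1  T4=16  T5=15

6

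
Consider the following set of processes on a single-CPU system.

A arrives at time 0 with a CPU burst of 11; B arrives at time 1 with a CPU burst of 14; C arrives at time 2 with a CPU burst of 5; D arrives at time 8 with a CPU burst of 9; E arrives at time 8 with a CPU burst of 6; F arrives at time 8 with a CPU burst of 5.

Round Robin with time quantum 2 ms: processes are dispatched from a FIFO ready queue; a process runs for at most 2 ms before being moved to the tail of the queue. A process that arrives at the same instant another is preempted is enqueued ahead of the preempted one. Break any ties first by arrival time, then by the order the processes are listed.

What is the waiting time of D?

Gantt: | A 0-2 | B 2-4 | C 4-6 | A 6-8 | B 8-10 | C 10-12 | D 12-14 | E 14-16 | F 16-18 | A 18-20 | B 20-22 | C 22-23 | D 23-25 | E 25-27 | F 27-29 | A 29-31 | B 31-33 | D 33-35 | E 35-37 | F 37-38 | A 38-40 | B 40-42 | D 42-44 | A 44-45 | B 45-47 | D 47-48 | B 48-50 |
Completion: A=45  B=50  C=23  D=48  E=37  F=38
Turnaround (C−A): A=45  B=49  C=21  D=40  E=29  F=30
Waiting(D) = turnaround − burst = 40 − 9 = 31

31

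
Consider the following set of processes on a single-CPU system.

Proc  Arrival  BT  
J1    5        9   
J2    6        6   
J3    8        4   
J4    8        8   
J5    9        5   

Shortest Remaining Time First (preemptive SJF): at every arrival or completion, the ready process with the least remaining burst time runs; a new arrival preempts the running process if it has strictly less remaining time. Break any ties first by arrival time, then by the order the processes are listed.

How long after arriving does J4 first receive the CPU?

21

Timeline: | idle 0-5 | J1 5-6 | J2 6-12 | J3 12-16 | J5 16-21 | J1 21-29 | J4 29-37 |
Completion: J1=29  J2=12  J3=16  J4=37  J5=21
Response(J4) = first start − arrival = 29 − 8 = 21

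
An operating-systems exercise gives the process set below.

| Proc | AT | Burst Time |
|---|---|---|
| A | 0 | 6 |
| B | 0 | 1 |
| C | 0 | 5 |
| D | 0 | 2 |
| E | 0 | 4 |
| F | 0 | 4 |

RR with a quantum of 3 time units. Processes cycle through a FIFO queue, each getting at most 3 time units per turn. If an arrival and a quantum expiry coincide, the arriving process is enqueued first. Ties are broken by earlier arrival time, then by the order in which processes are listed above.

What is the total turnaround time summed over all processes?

Timeline: | A 0-3 | B 3-4 | C 4-7 | D 7-9 | E 9-12 | F 12-15 | A 15-18 | C 18-20 | E 20-21 | F 21-22 |
Completion: A=18  B=4  C=20  D=9  E=21  F=22
Turnaround (C−A): A=18  B=4  C=20  D=9  E=21  F=22
Turnaround = completion − arrival: A=18, B=4, C=20, D=9, E=21, F=22
Total turnaround = 18 + 4 + 20 + 9 + 21 + 22 = 94

94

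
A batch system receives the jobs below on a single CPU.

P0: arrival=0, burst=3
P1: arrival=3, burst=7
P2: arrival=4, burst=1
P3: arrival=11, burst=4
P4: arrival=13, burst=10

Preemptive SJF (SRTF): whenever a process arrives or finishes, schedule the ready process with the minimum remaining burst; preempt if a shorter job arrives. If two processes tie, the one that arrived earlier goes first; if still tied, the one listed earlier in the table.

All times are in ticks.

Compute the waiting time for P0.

Schedule: | P0 0-3 | P1 3-4 | P2 4-5 | P1 5-11 | P3 11-15 | P4 15-25 |
Completion: P0=3  P1=11  P2=5  P3=15  P4=25
Turnaround (C−A): P0=3  P1=8  P2=1  P3=4  P4=12
Waiting(P0) = turnaround − burst = 3 − 3 = 0

0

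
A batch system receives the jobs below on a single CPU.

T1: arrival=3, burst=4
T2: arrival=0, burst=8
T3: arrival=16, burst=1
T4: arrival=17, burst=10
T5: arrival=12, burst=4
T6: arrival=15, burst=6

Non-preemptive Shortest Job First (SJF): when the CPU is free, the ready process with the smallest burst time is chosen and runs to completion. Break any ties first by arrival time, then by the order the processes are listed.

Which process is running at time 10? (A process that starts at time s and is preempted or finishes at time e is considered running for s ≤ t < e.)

Timeline: | T2 0-8 | T1 8-12 | T5 12-16 | T3 16-17 | T6 17-23 | T4 23-33 |
Completion: T1=12  T2=8  T3=17  T4=33  T5=16  T6=23
Turnaround (C−A): T1=9  T2=8  T3=1  T4=16  T5=4  T6=8

T1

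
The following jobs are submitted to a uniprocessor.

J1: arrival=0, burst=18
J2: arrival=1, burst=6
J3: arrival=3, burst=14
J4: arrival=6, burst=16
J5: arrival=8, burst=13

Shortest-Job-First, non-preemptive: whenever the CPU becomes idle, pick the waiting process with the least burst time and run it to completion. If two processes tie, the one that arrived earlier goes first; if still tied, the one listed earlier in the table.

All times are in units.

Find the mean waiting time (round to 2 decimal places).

22.40

Schedule: | J1 0-18 | J2 18-24 | J5 24-37 | J3 37-51 | J4 51-67 |
Completion: J1=18  J2=24  J3=51  J4=67  J5=37
Waiting times: J1=0, J2=17, J3=34, J4=45, J5=16
Average waiting = (0+17+34+45+16) / 5 = 112/5 = 22.40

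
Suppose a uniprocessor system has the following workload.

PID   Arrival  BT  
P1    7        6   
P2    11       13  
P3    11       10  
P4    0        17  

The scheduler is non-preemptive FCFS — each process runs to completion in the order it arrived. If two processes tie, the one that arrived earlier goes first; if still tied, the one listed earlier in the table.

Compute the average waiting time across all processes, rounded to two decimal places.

11.75

Timeline: | P4 0-17 | P1 17-23 | P2 23-36 | P3 36-46 |
Completion: P1=23  P2=36  P3=46  P4=17
Waiting times: P1=10, P2=12, P3=25, P4=0
Average waiting = (10+12+25+0) / 4 = 47/4 = 11.75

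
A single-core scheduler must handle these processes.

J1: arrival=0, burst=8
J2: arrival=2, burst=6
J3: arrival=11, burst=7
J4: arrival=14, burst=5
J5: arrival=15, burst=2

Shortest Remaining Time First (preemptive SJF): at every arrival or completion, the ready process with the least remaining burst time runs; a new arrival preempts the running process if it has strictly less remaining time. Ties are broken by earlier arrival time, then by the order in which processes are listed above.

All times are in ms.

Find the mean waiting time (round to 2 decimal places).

3.60

Gantt: | J1 0-8 | J2 8-14 | J4 14-15 | J5 15-17 | J4 17-21 | J3 21-28 |
Completion: J1=8  J2=14  J3=28  J4=21  J5=17
Turnaround (C−A): J1=8  J2=12  J3=17  J4=7  J5=2
Waiting times: J1=0, J2=6, J3=10, J4=2, J5=0
Average waiting = (0+6+10+2+0) / 5 = 18/5 = 3.60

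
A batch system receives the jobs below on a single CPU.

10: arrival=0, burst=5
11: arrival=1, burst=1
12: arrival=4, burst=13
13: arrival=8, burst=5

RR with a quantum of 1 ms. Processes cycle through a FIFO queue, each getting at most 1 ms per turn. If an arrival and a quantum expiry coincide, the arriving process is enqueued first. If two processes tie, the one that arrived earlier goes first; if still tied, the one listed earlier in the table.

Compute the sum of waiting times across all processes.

Schedule: | 10 0-1 | 11 1-2 | 10 2-4 | 12 4-5 | 10 5-6 | 12 6-7 | 10 7-8 | 12 8-9 | 13 9-10 | 12 10-11 | 13 11-12 | 12 12-13 | 13 13-14 | 12 14-15 | 13 15-16 | 12 16-17 | 13 17-18 | 12 18-24 |
Completion: 10=8  11=2  12=24  13=18
Turnaround (C−A): 10=8  11=1  12=20  13=10
Waiting = turnaround − burst: 10=3, 11=0, 12=7, 13=5
Total waiting = 3 + 0 + 7 + 5 = 15

15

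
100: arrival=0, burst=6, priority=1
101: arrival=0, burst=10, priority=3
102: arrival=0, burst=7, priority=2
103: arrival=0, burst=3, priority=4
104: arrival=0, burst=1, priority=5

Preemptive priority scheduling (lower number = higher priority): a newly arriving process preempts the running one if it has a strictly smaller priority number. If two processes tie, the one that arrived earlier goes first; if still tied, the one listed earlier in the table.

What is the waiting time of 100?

0

Gantt: | 100 0-6 | 102 6-13 | 101 13-23 | 103 23-26 | 104 26-27 |
Completion: 100=6  101=23  102=13  103=26  104=27
Waiting(100) = turnaround − burst = 6 − 6 = 0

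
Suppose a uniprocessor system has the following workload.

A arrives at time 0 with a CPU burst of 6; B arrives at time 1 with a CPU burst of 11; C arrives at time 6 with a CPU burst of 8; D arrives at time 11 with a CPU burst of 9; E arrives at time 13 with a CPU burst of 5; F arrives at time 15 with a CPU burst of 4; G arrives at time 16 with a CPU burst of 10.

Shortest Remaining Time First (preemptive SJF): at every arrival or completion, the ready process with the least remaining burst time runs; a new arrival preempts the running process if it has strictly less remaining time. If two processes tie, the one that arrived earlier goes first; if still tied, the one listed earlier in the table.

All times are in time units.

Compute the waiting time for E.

1

Gantt: | A 0-6 | C 6-14 | E 14-19 | F 19-23 | D 23-32 | G 32-42 | B 42-53 |
Completion: A=6  B=53  C=14  D=32  E=19  F=23  G=42
Turnaround (C−A): A=6  B=52  C=8  D=21  E=6  F=8  G=26
Waiting(E) = turnaround − burst = 6 − 5 = 1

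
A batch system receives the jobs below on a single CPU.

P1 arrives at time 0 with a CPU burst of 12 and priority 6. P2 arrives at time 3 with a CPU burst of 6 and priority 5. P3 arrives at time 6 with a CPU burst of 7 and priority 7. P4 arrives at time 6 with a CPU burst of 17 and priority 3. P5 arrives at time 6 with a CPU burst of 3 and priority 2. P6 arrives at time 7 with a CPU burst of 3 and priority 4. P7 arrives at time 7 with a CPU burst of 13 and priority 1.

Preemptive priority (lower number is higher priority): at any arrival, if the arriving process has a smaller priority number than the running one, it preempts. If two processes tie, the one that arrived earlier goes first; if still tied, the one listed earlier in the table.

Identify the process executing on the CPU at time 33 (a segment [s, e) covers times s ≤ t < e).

P4

Gantt: | P1 0-3 | P2 3-6 | P5 6-7 | P7 7-20 | P5 20-22 | P4 22-39 | P6 39-42 | P2 42-45 | P1 45-54 | P3 54-61 |
Completion: P1=54  P2=45  P3=61  P4=39  P5=22  P6=42  P7=20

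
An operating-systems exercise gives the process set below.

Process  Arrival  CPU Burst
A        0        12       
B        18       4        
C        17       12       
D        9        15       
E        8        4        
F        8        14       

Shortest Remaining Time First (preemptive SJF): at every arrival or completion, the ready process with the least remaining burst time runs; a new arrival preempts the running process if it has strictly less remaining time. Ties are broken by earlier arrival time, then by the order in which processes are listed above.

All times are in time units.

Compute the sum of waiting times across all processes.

Timeline: | A 0-12 | E 12-16 | F 16-17 | C 17-18 | B 18-22 | C 22-33 | F 33-46 | D 46-61 |
Completion: A=12  B=22  C=33  D=61  E=16  F=46
Waiting = turnaround − burst: A=0, B=0, C=4, D=37, E=4, F=24
Total waiting = 0 + 0 + 4 + 37 + 4 + 24 = 69

69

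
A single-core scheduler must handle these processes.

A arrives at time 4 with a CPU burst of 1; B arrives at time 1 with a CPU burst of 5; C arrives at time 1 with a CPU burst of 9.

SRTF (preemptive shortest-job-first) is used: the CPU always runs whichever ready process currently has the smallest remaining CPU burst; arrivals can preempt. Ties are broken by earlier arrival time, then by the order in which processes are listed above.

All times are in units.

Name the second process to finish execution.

Schedule: | idle 0-1 | B 1-4 | A 4-5 | B 5-7 | C 7-16 |
Completion: A=5  B=7  C=16
Turnaround (C−A): A=1  B=6  C=15
Finish order: A → B → C

B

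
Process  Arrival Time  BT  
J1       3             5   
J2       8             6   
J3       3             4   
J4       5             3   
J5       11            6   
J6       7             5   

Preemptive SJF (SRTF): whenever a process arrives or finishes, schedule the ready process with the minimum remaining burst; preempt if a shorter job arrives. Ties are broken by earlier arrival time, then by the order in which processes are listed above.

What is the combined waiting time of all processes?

44

Schedule: | idle 0-3 | J3 3-7 | J4 7-10 | J1 10-15 | J6 15-20 | J2 20-26 | J5 26-32 |
Completion: J1=15  J2=26  J3=7  J4=10  J5=32  J6=20
Turnaround (C−A): J1=12  J2=18  J3=4  J4=5  J5=21  J6=13
Waiting = turnaround − burst: J1=7, J2=12, J3=0, J4=2, J5=15, J6=8
Total waiting = 7 + 12 + 0 + 2 + 15 + 8 = 44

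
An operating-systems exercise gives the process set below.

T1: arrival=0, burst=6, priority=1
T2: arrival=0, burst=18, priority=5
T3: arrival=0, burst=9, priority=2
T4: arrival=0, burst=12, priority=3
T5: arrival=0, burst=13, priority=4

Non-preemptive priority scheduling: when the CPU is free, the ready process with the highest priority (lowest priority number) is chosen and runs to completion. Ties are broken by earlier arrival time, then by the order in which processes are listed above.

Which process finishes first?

T1

Schedule: | T1 0-6 | T3 6-15 | T4 15-27 | T5 27-40 | T2 40-58 |
Completion: T1=6  T2=58  T3=15  T4=27  T5=40
Turnaround (C−A): T1=6  T2=58  T3=15  T4=27  T5=40
Finish order: T1 → T3 → T4 → T5 → T2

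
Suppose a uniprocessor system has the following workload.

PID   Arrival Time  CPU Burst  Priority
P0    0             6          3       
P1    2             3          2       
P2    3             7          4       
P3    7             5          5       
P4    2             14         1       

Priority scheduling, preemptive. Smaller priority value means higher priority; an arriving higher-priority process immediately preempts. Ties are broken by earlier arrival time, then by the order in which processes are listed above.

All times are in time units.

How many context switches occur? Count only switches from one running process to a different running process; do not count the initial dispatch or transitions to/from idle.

Gantt: | P0 0-2 | P4 2-16 | P1 16-19 | P0 19-23 | P2 23-30 | P3 30-35 |
Completion: P0=23  P1=19  P2=30  P3=35  P4=16
Turnaround (C−A): P0=23  P1=17  P2=27  P3=28  P4=14

5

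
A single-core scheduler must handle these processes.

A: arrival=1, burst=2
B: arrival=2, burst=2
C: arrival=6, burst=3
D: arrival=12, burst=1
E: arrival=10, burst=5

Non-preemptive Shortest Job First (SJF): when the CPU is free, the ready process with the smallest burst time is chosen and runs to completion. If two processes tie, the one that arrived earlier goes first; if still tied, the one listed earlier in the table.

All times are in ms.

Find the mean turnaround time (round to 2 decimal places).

Schedule: | idle 0-1 | A 1-3 | B 3-5 | idle 5-6 | C 6-9 | idle 9-10 | E 10-15 | D 15-16 |
Completion: A=3  B=5  C=9  D=16  E=15
Turnaround (C−A): A=2  B=3  C=3  D=4  E=5
Turnaround times: A=2, B=3, C=3, D=4, E=5
Average turnaround = (2+3+3+4+5) / 5 = 17/5 = 3.40

3.40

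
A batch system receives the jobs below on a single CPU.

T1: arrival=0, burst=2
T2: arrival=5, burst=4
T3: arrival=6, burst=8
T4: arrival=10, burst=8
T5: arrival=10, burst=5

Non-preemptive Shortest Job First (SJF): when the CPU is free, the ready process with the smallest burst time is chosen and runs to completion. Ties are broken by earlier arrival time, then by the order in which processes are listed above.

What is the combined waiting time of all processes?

Timeline: | T1 0-2 | idle 2-5 | T2 5-9 | T3 9-17 | T5 17-22 | T4 22-30 |
Completion: T1=2  T2=9  T3=17  T4=30  T5=22
Waiting = turnaround − burst: T1=0, T2=0, T3=3, T4=12, T5=7
Total waiting = 0 + 0 + 3 + 12 + 7 = 22

22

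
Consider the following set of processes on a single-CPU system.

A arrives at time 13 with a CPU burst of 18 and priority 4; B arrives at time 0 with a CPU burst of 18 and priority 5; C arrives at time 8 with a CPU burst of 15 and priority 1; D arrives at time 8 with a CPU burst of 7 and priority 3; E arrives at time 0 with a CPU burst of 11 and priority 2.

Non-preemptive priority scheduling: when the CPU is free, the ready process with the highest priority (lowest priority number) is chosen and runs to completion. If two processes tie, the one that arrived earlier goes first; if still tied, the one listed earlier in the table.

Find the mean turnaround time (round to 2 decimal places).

Schedule: | E 0-11 | C 11-26 | D 26-33 | A 33-51 | B 51-69 |
Completion: A=51  B=69  C=26  D=33  E=11
Turnaround times: A=38, B=69, C=18, D=25, E=11
Average turnaround = (38+69+18+25+11) / 5 = 161/5 = 32.20

32.20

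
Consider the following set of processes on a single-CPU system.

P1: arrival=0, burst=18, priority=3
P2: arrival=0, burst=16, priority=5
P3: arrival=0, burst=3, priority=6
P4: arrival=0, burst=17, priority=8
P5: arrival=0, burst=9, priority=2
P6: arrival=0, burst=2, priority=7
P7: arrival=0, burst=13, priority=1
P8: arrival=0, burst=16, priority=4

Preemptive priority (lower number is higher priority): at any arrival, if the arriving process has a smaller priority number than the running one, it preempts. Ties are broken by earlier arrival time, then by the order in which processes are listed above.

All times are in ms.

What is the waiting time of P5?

13

Schedule: | P7 0-13 | P5 13-22 | P1 22-40 | P8 40-56 | P2 56-72 | P3 72-75 | P6 75-77 | P4 77-94 |
Completion: P1=40  P2=72  P3=75  P4=94  P5=22  P6=77  P7=13  P8=56
Waiting(P5) = turnaround − burst = 22 − 9 = 13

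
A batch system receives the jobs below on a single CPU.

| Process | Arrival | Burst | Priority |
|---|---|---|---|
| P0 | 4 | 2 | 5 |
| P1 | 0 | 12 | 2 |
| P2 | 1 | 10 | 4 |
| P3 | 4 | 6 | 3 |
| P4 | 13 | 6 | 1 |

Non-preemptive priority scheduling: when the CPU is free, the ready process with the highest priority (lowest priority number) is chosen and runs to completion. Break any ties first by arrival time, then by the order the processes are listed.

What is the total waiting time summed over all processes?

Gantt: | P1 0-12 | P3 12-18 | P4 18-24 | P2 24-34 | P0 34-36 |
Completion: P0=36  P1=12  P2=34  P3=18  P4=24
Turnaround (C−A): P0=32  P1=12  P2=33  P3=14  P4=11
Waiting = turnaround − burst: P0=30, P1=0, P2=23, P3=8, P4=5
Total waiting = 30 + 0 + 23 + 8 + 5 = 66

66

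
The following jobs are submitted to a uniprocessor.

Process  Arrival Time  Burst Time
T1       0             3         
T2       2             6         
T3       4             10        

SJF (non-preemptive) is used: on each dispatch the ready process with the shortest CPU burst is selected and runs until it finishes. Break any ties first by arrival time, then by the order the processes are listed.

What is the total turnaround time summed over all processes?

25

Schedule: | T1 0-3 | T2 3-9 | T3 9-19 |
Completion: T1=3  T2=9  T3=19
Turnaround = completion − arrival: T1=3, T2=7, T3=15
Total turnaround = 3 + 7 + 15 = 25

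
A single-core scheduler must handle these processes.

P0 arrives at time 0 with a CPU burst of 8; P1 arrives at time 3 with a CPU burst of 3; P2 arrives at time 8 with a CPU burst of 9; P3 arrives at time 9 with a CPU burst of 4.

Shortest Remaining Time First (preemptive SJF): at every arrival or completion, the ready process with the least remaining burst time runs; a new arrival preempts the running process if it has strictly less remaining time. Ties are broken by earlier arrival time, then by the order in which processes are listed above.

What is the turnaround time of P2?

Schedule: | P0 0-3 | P1 3-6 | P0 6-11 | P3 11-15 | P2 15-24 |
Completion: P0=11  P1=6  P2=24  P3=15
Turnaround(P2) = completion − arrival = 24 − 8 = 16

16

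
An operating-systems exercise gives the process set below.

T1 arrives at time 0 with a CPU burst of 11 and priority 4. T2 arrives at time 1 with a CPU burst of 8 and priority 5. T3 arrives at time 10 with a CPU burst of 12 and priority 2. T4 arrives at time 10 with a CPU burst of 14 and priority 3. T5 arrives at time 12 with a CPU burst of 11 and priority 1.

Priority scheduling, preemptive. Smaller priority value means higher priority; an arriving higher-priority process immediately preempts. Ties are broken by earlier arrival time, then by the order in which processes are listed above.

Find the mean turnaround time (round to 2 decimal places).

Timeline: | T1 0-10 | T3 10-12 | T5 12-23 | T3 23-33 | T4 33-47 | T1 47-48 | T2 48-56 |
Completion: T1=48  T2=56  T3=33  T4=47  T5=23
Turnaround times: T1=48, T2=55, T3=23, T4=37, T5=11
Average turnaround = (48+55+23+37+11) / 5 = 174/5 = 34.80

34.80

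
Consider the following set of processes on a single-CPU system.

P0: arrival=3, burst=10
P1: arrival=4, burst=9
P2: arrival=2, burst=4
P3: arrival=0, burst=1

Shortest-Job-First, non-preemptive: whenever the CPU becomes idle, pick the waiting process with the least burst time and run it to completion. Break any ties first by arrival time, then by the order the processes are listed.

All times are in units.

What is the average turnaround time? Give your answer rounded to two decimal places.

9.50

Gantt: | P3 0-1 | idle 1-2 | P2 2-6 | P1 6-15 | P0 15-25 |
Completion: P0=25  P1=15  P2=6  P3=1
Turnaround (C−A): P0=22  P1=11  P2=4  P3=1
Turnaround times: P0=22, P1=11, P2=4, P3=1
Average turnaround = (22+11+4+1) / 4 = 38/4 = 9.50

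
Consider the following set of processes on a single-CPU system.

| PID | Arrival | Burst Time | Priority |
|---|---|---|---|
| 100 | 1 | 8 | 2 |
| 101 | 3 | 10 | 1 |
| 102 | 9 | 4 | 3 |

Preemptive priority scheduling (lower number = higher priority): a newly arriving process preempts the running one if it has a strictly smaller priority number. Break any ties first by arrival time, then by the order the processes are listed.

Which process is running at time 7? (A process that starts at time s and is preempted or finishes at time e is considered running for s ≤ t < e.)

101

Gantt: | idle 0-1 | 100 1-3 | 101 3-13 | 100 13-19 | 102 19-23 |
Completion: 100=19  101=13  102=23
Turnaround (C−A): 100=18  101=10  102=14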